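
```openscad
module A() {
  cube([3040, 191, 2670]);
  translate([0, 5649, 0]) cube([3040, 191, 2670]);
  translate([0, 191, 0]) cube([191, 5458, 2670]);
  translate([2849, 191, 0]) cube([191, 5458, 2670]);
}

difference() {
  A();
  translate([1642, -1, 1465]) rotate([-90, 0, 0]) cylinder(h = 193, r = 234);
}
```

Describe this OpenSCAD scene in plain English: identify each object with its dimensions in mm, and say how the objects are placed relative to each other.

A is the wall frame of a small rectangular building: four walls, each 2670 mm tall and 191 mm thick, enclosing a footprint 3040 mm (x) by 5840 mm (y) outside-to-outside, with no floor or roof. The front and back walls (the −y and +y sides) span the full width; the two side walls fit between them.

The house frame has a circular hole of radius 234 mm through its front wall, centred at (x = 1642, z = 1465).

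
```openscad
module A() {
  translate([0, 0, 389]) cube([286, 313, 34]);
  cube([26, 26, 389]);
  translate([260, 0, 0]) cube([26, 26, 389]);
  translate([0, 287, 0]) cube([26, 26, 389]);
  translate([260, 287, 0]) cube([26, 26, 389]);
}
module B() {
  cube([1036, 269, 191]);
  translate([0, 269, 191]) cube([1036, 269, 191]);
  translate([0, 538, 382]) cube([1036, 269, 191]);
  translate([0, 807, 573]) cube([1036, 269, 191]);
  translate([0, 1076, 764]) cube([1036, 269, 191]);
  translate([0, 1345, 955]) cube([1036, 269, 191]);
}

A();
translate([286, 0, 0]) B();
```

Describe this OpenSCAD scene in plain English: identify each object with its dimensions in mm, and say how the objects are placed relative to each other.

A is a four-legged stool. The seat is 286×313 mm, 34 mm thick, top at z = 423 mm. It stands on four square legs, each 26×26 mm in cross-section, from z = 0 to the seat underside, each flush with a corner of the seat.

B is a straight staircase of 6 solid steps. Each step is 1036 mm wide (x), 269 mm deep (y, the going) and 191 mm tall (the rise). The first step rests on the floor; each subsequent step sits one going further in +y and one rise higher in +z, directly behind and above the previous step with no overlap.

The staircase is against the stool's +x side, with their −y faces flush.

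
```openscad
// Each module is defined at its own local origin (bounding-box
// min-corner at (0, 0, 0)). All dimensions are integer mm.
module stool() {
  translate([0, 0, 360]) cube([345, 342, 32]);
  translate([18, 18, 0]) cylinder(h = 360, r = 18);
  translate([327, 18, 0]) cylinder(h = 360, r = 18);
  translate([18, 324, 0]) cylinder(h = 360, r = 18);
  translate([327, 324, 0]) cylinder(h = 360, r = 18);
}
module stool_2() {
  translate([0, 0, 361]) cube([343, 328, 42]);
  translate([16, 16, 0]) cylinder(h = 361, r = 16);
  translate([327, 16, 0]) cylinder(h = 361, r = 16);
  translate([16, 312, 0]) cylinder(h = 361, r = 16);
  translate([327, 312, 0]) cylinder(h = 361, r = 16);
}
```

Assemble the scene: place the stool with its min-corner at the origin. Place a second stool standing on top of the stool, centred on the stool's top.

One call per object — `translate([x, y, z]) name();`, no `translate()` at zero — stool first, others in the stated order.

stool();
translate([1, 7, 392]) stool_2();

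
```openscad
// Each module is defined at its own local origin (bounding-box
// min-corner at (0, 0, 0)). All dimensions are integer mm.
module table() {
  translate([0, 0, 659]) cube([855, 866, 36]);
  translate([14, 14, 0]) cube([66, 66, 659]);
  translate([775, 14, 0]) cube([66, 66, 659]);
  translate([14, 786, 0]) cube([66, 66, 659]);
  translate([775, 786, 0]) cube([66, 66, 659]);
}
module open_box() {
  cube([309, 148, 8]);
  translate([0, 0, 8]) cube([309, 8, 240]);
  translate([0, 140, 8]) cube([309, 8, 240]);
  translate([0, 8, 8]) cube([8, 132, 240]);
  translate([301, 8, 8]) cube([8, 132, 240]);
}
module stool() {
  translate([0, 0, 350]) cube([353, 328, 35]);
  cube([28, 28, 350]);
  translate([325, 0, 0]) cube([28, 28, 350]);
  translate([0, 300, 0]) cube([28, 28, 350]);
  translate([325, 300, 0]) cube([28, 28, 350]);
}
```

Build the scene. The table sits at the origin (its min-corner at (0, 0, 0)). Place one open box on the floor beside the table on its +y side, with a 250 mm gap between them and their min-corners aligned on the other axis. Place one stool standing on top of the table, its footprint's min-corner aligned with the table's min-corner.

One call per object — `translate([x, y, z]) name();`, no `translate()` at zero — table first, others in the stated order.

table();
translate([0, 1116, 0]) open_box();
translate([0, 0, 695]) stool();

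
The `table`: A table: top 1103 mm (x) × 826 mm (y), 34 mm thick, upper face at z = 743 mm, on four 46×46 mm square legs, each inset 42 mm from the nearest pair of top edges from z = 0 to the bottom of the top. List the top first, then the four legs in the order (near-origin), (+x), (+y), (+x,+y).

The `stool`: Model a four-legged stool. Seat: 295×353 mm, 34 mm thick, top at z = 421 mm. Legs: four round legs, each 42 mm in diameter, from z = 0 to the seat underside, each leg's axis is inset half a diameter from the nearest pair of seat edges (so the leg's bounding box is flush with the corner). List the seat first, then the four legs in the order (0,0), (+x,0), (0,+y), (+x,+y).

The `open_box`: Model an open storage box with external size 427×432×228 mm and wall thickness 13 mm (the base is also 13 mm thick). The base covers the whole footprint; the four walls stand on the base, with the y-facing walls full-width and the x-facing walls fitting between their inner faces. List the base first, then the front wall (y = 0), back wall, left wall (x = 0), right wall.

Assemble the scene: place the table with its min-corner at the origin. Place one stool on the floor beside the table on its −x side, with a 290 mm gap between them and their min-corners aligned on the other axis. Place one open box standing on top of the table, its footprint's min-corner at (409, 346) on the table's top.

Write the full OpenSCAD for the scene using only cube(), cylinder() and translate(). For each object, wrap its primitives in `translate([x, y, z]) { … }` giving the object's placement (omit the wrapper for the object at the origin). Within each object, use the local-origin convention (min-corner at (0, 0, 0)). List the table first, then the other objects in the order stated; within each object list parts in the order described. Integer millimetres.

translate([0, 0, 709]) cube([1103, 826, 34]);
translate([42, 42, 0]) cube([46, 46, 709]);
translate([1015, 42, 0]) cube([46, 46, 709]);
translate([42, 738, 0]) cube([46, 46, 709]);
translate([1015, 738, 0]) cube([46, 46, 709]);
translate([-585, 0, 0]) {
  translate([0, 0, 387]) cube([295, 353, 34]);
  translate([21, 21, 0]) cylinder(h = 387, r = 21);
  translate([274, 21, 0]) cylinder(h = 387, r = 21);
  translate([21, 332, 0]) cylinder(h = 387, r = 21);
  translate([274, 332, 0]) cylinder(h = 387, r = 21);
}
translate([409, 346, 743]) {
  cube([427, 432, 13]);
  translate([0, 0, 13]) cube([427, 13, 215]);
  translate([0, 419, 13]) cube([427, 13, 215]);
  translate([0, 13, 13]) cube([13, 406, 215]);
  translate([414, 13, 13]) cube([13, 406, 215]);
}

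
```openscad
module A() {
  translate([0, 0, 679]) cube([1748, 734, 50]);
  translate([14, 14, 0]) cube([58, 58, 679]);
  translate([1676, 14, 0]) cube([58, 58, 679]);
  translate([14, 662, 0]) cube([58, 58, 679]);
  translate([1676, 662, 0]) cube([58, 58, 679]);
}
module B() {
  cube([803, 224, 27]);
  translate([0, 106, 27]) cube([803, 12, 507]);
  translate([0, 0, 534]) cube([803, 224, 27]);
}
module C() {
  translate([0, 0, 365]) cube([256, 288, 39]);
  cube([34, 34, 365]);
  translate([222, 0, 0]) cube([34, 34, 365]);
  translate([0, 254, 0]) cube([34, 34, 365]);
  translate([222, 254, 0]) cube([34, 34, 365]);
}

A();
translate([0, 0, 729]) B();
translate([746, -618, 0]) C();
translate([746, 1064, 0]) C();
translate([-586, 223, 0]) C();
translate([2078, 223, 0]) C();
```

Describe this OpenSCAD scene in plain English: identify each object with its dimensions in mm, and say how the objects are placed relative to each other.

A is a table with a 1748×734 mm rectangular top, 50 mm thick, top surface at z = 729 mm, supported by four 58×58 mm square legs, each inset 14 mm from the nearest pair of top edges, running from the floor.

B is an I-beam lying along x, 803 mm long. Overall section height 561 mm. Two flanges 224 mm wide (y) and 27 mm thick, one on the floor and one at the top; a web 12 mm thick runs between them, centred on the flange width.

C is a four-legged stool. The seat is 256×288 mm, 39 mm thick, top at z = 404 mm. It stands on four square legs, each 34×34 mm in cross-section, from z = 0 to the seat underside, each flush with a corner of the seat.

The I-beam is on top of the table. Four stools sit around the table at the −y, +y, −x, +x sides.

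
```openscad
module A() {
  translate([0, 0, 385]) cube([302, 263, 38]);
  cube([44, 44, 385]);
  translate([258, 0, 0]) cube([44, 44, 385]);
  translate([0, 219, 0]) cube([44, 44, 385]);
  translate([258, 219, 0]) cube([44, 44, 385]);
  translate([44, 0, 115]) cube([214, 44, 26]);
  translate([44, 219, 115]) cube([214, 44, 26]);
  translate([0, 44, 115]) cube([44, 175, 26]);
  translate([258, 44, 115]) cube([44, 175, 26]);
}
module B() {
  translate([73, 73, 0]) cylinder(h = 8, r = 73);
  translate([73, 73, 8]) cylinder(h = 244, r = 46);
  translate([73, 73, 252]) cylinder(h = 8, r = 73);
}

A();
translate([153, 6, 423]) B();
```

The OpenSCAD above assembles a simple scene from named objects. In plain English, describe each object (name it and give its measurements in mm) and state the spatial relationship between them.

A is a simple wooden stool: a rectangular seat 302 mm (x) by 263 mm (y), 38 mm thick, top face at z = 423 mm, on four square legs, each 44×44 mm in cross-section. The legs rest on z = 0, each flush with a corner of the seat. Four stretchers, 44 mm wide and 26 mm tall, connect adjacent legs with their undersides at z = 115 mm, each running between the inner faces of the legs it joins and aligned with the legs' outer faces on the other axis.

B is a spool: two coaxial disc flanges of radius 73 mm and thickness 8 mm, joined by a core cylinder of radius 46 mm and height 244 mm. The lower flange rests on z = 0 and the three cylinders share a vertical axis.

The spool is on top of the stool.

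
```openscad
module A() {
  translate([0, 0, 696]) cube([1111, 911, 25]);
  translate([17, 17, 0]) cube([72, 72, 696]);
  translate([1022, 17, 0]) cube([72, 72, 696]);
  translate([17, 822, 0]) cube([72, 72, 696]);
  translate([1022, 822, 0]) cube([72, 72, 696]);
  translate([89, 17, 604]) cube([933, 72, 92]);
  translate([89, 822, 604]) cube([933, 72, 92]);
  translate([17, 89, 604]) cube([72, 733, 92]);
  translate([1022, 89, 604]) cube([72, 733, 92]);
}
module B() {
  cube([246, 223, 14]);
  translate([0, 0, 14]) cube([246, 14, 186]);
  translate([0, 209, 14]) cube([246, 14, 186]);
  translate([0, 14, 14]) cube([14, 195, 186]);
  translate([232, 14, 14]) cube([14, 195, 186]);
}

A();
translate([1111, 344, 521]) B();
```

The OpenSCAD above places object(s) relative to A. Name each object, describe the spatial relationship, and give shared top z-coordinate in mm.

Both tops at z = 721 mm.

A is a table. B is an open box. The open box is beside the table with their tops flush at z = 721. The shared top z-coordinate is 721 mm.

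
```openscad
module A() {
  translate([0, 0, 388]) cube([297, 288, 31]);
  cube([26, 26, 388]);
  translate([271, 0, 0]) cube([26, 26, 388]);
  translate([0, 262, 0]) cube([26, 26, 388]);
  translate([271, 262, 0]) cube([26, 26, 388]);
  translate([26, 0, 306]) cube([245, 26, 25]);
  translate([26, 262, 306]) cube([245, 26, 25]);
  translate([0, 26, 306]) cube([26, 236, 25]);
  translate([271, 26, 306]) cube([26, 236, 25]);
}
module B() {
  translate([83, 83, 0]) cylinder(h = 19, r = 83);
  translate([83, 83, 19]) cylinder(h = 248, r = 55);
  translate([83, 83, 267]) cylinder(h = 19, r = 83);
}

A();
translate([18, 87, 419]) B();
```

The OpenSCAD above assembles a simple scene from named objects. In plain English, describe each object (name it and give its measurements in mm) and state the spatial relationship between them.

A is a four-legged stool. The seat is 297×288 mm, 31 mm thick, top at z = 419 mm. It stands on four square legs, each 26×26 mm in cross-section, from z = 0 to the seat underside, each flush with a corner of the seat. Four stretchers, 26 mm wide and 25 mm tall, connect adjacent legs with their undersides at z = 306 mm, each running between the inner faces of the legs it joins and aligned with the legs' outer faces on the other axis.

B is a spool: two coaxial disc flanges of radius 83 mm and thickness 19 mm, joined by a core cylinder of radius 55 mm and height 248 mm. The lower flange rests on z = 0 and the three cylinders share a vertical axis.

The spool is on top of the stool.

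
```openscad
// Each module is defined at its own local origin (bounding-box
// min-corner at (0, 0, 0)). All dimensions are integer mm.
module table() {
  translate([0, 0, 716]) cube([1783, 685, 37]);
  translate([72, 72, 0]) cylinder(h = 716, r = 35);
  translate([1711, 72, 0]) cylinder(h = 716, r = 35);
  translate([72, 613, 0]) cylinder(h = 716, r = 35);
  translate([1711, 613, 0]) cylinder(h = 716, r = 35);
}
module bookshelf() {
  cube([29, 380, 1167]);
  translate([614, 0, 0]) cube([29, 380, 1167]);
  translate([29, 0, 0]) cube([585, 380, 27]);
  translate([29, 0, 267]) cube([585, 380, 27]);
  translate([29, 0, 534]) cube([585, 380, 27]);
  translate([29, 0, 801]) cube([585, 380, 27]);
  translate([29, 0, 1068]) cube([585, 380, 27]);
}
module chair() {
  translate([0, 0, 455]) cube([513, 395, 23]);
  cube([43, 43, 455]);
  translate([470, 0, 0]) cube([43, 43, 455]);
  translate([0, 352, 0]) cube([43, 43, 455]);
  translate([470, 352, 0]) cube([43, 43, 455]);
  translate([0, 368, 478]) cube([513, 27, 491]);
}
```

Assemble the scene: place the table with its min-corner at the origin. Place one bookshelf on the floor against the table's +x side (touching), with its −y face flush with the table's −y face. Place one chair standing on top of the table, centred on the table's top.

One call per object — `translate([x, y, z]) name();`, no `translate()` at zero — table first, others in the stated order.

table();
translate([1783, 0, 0]) bookshelf();
translate([635, 145, 753]) chair();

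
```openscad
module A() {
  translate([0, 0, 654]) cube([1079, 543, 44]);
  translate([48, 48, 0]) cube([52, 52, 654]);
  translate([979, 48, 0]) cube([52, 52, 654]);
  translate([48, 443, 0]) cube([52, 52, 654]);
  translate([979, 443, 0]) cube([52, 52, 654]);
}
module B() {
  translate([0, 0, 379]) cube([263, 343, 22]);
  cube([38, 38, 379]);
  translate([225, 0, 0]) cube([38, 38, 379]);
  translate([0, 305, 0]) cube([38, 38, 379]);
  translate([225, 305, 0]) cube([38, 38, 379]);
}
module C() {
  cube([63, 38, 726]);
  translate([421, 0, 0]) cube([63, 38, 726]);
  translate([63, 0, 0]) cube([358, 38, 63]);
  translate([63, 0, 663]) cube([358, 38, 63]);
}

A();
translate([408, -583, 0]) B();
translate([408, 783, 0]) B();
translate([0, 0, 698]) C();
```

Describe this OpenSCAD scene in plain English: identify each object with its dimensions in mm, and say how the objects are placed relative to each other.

A is a table: top 1079 mm (x) × 543 mm (y), 44 mm thick, upper face at z = 698 mm, on four 52×52 mm square legs, each inset 48 mm from the nearest pair of top edges, running from z = 0 to the bottom of the top.

B is a simple wooden stool: a rectangular seat 263 mm (x) by 343 mm (y), 22 mm thick, top face at z = 401 mm, on four square legs, each 38×38 mm in cross-section. The legs rest on z = 0, each flush with a corner of the seat.

C is a rectangular picture frame lying in the x–z plane (depth along y). The opening is 358 mm wide (x) by 600 mm tall (z), surrounded by a border 63 mm wide on all four sides. The frame is 38 mm deep and is made of two full-height vertical stiles with two horizontal rails fitted between them.

Two stools sit around the table at the −y, +y sides. The picture frame is on top of the table.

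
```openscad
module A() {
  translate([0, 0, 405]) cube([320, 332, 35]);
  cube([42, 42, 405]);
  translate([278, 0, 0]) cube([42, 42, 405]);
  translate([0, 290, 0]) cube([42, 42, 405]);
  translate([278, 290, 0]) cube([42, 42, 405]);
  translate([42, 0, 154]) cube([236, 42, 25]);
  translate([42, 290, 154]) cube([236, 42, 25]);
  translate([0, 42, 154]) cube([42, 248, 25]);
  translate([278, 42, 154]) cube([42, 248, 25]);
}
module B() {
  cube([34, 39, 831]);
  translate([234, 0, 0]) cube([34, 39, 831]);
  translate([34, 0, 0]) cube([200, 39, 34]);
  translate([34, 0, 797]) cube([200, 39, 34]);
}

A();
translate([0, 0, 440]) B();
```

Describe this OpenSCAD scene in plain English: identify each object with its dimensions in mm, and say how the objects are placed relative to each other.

A is a four-legged stool. The seat is a 320×332×35 mm slab whose top surface is at z = 440 mm; four square legs, each 42×42 mm in cross-section, run from the floor (z = 0) to the underside of the seat, each flush with a corner of the seat. Four stretchers, 42 mm wide and 25 mm tall, connect adjacent legs with their undersides at z = 154 mm, each running between the inner faces of the legs it joins and aligned with the legs' outer faces on the other axis.

B is a picture frame with a 200×763 mm rectangular opening (x by z) and a uniform 34 mm border on every side. Frame depth is 39 mm along y. It is built from two vertical stiles running the full outside height and two horizontal rails spanning the gap between the stiles.

The picture frame is on top of the stool.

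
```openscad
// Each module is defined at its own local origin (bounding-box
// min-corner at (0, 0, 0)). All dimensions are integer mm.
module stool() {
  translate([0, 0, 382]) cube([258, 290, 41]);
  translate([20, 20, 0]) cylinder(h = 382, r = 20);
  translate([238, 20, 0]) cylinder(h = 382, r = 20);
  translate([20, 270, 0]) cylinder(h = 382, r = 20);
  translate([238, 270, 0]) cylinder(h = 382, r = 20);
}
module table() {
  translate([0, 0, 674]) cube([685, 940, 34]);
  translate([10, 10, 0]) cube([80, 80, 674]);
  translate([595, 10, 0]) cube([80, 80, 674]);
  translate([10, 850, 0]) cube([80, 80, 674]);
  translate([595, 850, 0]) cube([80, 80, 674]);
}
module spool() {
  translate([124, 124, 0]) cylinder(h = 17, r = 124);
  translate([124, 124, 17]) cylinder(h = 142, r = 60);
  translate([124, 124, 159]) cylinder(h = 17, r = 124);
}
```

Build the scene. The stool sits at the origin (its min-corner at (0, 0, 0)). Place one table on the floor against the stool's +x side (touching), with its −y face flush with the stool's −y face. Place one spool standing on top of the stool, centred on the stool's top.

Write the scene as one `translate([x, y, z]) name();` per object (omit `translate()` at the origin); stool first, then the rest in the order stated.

stool();
translate([258, 0, 0]) table();
translate([5, 21, 423]) spool();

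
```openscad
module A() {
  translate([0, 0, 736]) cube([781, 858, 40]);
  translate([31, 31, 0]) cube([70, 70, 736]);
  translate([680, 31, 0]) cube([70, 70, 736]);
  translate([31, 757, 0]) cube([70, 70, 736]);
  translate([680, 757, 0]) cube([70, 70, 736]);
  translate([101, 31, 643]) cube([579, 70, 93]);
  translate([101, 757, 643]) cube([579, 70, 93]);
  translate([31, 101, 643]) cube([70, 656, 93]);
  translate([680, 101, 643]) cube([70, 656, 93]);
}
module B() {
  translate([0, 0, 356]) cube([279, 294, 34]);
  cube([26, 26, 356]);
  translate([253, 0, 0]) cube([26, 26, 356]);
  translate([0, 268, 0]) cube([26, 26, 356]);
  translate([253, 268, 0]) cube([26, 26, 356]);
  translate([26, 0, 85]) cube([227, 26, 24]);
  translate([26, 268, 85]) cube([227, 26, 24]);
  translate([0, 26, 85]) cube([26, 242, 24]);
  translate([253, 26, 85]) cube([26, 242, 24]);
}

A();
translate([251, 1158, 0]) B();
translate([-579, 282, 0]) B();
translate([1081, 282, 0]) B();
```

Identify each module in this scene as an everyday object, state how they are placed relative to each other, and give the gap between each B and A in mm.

A is a table. B is a stool. Three stools sit around the table at the +y, −x, +x sides. The gap between each stool and the table is 300 mm.

Each stool's nearest face is 300 mm from the table's bounding box.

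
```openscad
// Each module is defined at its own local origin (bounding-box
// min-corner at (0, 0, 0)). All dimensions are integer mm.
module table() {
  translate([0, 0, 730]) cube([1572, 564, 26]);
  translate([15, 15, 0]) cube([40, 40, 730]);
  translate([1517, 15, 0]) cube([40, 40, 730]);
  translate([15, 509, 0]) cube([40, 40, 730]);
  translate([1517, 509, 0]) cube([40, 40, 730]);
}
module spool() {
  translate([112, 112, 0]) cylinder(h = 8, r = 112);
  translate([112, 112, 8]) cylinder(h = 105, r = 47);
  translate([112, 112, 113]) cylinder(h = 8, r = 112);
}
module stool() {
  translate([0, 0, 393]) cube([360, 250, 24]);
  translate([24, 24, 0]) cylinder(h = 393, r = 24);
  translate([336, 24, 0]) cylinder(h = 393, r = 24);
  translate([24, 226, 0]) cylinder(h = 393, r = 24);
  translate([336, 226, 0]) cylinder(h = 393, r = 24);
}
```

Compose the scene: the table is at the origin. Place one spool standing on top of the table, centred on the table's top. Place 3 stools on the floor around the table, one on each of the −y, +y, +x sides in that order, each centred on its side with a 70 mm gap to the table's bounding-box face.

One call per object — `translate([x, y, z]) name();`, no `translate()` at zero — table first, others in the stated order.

table();
translate([674, 170, 756]) spool();
translate([606, -320, 0]) stool();
translate([606, 634, 0]) stool();
translate([1642, 157, 0]) stool();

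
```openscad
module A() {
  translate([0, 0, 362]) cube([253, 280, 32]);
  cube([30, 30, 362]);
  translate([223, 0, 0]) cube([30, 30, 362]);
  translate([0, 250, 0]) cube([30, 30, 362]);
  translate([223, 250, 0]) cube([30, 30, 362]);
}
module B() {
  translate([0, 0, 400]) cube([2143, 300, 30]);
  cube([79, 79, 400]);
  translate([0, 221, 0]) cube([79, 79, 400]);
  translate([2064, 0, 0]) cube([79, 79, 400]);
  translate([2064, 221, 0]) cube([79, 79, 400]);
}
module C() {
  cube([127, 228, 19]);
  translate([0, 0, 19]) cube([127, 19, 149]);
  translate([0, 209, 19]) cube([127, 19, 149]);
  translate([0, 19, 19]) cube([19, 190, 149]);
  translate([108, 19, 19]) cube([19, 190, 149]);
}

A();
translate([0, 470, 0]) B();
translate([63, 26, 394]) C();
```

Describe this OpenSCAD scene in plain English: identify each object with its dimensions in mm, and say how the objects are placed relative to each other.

A is a four-legged stool. The seat is a 253×280×32 mm slab whose top surface is at z = 394 mm; four square legs, each 30×30 mm in cross-section, run from the floor (z = 0) to the underside of the seat, each flush with a corner of the seat.

B is a bench: a 2143×300 mm seat slab, 30 mm thick, top at z = 430 mm, on four 79×79 mm square legs flush with the seat corners and standing on z = 0.

C is an open-topped rectangular box: outside dimensions 127×228×168 mm, with a uniform wall and base thickness of 19 mm. The base is a full 127×228 slab on the floor; four walls sit on top of the base. The front and back walls (the −y and +y sides) span the full width; the two side walls fit between them.

The bench is on the floor beside the stool on its +y side. The open box is on top of the stool, centred.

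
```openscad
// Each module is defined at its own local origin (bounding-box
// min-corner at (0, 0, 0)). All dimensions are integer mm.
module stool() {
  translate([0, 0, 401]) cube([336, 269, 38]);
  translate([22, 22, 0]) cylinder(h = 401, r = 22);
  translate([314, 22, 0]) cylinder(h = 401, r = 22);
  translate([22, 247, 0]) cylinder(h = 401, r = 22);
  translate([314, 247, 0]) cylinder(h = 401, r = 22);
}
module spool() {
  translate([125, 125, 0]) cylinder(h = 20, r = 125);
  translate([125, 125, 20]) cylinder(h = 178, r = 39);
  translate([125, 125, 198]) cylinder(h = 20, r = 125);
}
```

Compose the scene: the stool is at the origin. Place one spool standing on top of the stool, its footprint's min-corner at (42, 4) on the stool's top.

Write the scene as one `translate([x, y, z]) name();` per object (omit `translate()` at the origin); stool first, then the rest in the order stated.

stool();
translate([42, 4, 439]) spool();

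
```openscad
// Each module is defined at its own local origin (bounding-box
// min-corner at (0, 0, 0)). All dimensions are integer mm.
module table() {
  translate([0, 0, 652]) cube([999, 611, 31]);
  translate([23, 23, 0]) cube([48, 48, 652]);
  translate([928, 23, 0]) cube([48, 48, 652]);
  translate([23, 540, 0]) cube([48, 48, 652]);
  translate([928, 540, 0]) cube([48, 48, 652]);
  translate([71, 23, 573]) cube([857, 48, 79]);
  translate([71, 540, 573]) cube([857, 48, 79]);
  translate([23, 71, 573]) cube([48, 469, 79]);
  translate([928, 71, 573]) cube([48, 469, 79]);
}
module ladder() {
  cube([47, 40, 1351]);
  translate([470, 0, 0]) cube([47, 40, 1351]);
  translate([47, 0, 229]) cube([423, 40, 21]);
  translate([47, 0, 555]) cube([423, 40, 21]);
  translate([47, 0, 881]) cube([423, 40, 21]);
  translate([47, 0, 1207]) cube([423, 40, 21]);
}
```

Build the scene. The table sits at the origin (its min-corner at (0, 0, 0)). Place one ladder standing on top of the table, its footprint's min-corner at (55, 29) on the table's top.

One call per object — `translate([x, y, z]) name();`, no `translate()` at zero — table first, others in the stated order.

table();
translate([55, 29, 683]) ladder();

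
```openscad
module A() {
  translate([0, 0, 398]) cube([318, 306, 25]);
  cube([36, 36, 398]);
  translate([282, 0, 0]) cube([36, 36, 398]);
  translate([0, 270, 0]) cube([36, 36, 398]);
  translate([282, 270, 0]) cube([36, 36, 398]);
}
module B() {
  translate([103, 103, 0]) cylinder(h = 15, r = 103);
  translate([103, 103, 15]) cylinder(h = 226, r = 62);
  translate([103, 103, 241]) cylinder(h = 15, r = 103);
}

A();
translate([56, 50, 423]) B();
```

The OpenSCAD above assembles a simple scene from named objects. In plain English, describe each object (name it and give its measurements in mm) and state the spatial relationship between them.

A is a four-legged stool. The seat is 318×306 mm, 25 mm thick, top at z = 423 mm. It stands on four square legs, each 36×36 mm in cross-section, from z = 0 to the seat underside, each flush with a corner of the seat.

B is a spool: two coaxial disc flanges of radius 103 mm and thickness 15 mm, joined by a core cylinder of radius 62 mm and height 226 mm. The lower flange rests on z = 0 and the three cylinders share a vertical axis.

The spool is on top of the stool, centred.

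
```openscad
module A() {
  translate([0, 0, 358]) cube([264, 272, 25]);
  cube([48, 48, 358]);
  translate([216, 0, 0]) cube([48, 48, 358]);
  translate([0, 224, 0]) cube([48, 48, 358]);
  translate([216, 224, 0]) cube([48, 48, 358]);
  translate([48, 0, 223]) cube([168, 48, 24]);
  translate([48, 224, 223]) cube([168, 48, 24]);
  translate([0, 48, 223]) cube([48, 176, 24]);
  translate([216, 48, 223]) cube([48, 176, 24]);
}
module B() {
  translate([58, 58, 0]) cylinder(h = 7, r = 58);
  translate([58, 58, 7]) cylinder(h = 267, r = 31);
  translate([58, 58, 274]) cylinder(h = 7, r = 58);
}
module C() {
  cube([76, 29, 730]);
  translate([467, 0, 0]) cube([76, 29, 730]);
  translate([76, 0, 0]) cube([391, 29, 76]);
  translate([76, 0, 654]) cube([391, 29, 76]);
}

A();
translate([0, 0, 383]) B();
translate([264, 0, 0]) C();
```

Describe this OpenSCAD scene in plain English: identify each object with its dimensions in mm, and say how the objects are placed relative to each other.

A is a simple wooden stool: a rectangular seat 264 mm (x) by 272 mm (y), 25 mm thick, top face at z = 383 mm, on four square legs, each 48×48 mm in cross-section. The legs rest on z = 0, each flush with a corner of the seat. Four stretchers, 48 mm wide and 24 mm tall, connect adjacent legs with their undersides at z = 223 mm, each running between the inner faces of the legs it joins and aligned with the legs' outer faces on the other axis.

B is a spool: two coaxial disc flanges of radius 58 mm and thickness 7 mm, joined by a core cylinder of radius 31 mm and height 267 mm. The lower flange rests on z = 0 and the three cylinders share a vertical axis.

C is a rectangular picture frame lying in the x–z plane (depth along y). The opening is 391 mm wide (x) by 578 mm tall (z), surrounded by a border 76 mm wide on all four sides. The frame is 29 mm deep and is made of two full-height vertical stiles with two horizontal rails fitted between them.

The spool is on top of the stool. The picture frame is against the stool's +x side, with their −y faces flush.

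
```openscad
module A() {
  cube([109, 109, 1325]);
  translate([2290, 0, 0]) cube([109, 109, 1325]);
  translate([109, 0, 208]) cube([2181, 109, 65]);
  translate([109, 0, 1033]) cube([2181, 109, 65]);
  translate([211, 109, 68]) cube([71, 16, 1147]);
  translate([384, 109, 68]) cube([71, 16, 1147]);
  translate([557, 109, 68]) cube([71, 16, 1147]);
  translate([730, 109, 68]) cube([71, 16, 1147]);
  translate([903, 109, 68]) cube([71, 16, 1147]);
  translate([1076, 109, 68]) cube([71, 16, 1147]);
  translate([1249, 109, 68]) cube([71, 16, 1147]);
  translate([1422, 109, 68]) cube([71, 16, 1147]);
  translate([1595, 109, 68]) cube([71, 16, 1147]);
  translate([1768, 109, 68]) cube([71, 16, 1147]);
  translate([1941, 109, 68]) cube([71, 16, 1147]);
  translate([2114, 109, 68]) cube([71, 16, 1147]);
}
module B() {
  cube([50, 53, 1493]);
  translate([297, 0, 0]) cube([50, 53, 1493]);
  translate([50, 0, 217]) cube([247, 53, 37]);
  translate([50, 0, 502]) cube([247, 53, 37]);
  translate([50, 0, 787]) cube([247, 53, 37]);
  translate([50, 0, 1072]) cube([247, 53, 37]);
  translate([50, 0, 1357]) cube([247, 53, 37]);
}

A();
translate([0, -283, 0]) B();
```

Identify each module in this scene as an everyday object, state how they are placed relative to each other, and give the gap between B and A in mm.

The ladder's nearest face is 230 mm from the fence section's −y face.

A is a fence section. B is a ladder. The ladder is on the floor beside the fence section on its −y side. The gap between the ladder and the fence section is 230 mm.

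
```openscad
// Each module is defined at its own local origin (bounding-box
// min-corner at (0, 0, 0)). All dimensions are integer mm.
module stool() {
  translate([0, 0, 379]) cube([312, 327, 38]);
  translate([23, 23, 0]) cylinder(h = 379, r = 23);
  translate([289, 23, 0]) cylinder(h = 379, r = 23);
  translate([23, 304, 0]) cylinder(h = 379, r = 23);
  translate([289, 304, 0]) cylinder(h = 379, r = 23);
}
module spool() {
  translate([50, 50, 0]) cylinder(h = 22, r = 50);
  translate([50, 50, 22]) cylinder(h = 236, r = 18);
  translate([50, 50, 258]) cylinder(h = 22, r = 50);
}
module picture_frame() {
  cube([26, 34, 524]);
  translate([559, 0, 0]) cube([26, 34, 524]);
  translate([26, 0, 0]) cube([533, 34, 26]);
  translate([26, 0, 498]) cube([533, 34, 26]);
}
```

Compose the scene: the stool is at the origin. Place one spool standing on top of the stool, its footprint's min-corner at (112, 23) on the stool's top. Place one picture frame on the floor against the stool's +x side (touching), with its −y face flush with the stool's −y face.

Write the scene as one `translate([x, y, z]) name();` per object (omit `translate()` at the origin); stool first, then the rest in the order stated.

stool();
translate([112, 23, 417]) spool();
translate([312, 0, 0]) picture_frame();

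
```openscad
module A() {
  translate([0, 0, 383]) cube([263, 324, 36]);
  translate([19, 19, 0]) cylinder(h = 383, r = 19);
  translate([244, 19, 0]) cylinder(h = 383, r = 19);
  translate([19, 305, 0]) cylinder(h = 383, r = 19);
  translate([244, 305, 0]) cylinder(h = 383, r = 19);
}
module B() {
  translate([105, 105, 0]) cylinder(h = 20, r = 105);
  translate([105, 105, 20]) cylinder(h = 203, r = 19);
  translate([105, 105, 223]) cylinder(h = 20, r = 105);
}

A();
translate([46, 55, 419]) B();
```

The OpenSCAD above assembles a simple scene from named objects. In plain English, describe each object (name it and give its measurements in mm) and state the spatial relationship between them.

A is a four-legged stool. The seat is a 263×324×36 mm slab whose top surface is at z = 419 mm; four round legs, each 38 mm in diameter, run from the floor (z = 0) to the underside of the seat, each leg's axis is inset half a diameter from the nearest pair of seat edges (so the leg's bounding box is flush with the corner).

B is a spool: two coaxial disc flanges of radius 105 mm and thickness 20 mm, joined by a core cylinder of radius 19 mm and height 203 mm. The lower flange rests on z = 0 and the three cylinders share a vertical axis.

The spool is on top of the stool.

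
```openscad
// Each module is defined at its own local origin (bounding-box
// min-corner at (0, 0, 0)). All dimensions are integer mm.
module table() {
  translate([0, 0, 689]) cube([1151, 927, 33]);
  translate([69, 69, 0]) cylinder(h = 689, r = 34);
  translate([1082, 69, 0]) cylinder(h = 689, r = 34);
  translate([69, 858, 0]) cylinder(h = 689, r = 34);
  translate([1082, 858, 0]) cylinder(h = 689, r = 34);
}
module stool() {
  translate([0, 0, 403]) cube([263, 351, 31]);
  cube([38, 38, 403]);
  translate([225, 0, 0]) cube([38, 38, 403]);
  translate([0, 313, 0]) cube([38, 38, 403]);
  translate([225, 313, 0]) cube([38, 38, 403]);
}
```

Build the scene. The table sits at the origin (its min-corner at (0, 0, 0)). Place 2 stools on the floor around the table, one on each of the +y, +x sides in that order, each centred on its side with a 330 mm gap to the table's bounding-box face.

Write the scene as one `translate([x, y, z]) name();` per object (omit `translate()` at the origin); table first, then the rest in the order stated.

table();
translate([444, 1257, 0]) stool();
translate([1481, 288, 0]) stool();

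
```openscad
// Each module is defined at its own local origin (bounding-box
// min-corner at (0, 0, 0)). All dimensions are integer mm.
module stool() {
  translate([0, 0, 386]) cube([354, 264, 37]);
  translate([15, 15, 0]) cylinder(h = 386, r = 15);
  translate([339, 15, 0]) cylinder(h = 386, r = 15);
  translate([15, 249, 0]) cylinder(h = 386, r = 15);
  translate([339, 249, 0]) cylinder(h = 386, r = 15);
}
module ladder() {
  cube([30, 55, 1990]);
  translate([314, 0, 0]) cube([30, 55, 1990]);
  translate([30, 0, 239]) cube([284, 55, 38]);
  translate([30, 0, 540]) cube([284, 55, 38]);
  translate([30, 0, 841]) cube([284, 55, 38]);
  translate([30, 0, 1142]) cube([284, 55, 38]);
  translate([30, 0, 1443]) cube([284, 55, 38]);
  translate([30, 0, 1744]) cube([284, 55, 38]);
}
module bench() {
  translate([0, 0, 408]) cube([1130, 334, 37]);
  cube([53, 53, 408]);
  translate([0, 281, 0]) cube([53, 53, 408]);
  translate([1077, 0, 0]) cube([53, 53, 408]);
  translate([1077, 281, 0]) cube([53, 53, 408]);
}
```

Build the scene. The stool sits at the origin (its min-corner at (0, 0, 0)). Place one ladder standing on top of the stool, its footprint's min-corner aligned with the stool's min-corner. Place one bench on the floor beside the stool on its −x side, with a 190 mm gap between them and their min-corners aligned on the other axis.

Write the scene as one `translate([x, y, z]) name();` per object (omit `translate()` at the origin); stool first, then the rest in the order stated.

stool();
translate([0, 0, 423]) ladder();
translate([-1320, 0, 0]) bench();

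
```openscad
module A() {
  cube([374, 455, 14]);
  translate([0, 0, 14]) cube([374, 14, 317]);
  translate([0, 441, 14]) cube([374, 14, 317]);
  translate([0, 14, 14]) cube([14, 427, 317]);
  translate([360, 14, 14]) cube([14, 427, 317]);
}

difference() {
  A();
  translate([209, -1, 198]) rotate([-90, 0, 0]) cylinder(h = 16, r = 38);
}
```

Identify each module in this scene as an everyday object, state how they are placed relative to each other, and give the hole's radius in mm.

The subtracted cylinder has r = 38 mm.

A is an open box. The open box has a circular hole through its front wall. The hole's radius is 38 mm.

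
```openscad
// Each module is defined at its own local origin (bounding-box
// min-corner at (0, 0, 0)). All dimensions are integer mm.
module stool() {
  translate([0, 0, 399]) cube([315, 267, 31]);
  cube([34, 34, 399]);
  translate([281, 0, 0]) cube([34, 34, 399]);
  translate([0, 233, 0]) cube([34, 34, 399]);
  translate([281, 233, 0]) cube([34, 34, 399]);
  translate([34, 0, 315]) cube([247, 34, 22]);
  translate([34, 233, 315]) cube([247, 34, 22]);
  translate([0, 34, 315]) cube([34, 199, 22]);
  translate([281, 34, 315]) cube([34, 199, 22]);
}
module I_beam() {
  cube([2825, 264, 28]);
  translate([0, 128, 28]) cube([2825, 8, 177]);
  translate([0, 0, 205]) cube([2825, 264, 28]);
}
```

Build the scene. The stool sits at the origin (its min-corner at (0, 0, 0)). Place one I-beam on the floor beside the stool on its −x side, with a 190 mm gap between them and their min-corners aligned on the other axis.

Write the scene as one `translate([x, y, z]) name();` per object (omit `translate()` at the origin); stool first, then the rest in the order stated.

stool();
translate([-3015, 0, 0]) I_beam();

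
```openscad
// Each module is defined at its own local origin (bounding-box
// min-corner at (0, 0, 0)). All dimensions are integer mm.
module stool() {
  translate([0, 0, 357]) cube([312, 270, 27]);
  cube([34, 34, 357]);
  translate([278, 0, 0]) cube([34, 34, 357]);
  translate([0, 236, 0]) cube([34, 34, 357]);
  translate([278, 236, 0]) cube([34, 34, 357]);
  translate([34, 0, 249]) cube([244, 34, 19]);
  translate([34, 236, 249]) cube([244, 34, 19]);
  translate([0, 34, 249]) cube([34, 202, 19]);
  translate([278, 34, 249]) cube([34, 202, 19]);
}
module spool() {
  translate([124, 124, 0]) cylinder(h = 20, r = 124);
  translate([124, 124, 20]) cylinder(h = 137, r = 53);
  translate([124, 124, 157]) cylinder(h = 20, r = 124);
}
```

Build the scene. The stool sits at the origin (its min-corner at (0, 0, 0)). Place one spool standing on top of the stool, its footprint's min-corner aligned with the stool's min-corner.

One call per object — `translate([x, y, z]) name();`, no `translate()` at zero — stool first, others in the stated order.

stool();
translate([0, 0, 384]) spool();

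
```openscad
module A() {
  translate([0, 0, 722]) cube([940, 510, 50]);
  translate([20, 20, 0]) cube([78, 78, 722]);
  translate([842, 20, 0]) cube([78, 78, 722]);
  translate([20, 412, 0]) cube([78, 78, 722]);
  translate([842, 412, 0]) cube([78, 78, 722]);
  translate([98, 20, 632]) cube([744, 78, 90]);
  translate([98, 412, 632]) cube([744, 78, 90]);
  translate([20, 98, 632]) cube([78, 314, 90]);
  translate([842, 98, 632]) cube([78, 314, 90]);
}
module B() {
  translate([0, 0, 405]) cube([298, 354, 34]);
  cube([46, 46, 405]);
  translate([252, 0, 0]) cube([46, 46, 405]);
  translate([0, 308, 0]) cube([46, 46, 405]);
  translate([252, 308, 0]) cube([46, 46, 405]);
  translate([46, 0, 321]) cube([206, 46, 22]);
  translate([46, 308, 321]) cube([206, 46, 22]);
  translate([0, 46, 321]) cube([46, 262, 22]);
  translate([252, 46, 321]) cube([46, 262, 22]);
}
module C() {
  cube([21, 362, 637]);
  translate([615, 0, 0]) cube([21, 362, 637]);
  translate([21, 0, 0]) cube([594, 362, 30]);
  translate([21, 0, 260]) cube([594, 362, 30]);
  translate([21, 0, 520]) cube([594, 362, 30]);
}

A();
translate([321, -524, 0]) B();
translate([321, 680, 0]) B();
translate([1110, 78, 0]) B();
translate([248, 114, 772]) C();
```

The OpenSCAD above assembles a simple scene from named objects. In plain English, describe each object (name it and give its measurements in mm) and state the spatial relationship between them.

A is a rectangular dining table. The top is 940×510×50 mm with its upper surface at z = 772 mm. It stands on four 78×78 mm square legs, each inset 20 mm from the nearest pair of top edges, running from the floor to the underside of the top. Four apron rails, 78 mm thick and 90 mm tall, run between adjacent legs with their top edges flush with the underside of the top and their outer faces flush with the legs' outer faces.

B is a four-legged stool. The seat is a 298×354×34 mm slab whose top surface is at z = 439 mm; four square legs, each 46×46 mm in cross-section, run from the floor (z = 0) to the underside of the seat, each flush with a corner of the seat. Four stretchers, 46 mm wide and 22 mm tall, connect adjacent legs with their undersides at z = 321 mm, each running between the inner faces of the legs it joins and aligned with the legs' outer faces on the other axis.

C is an open bookshelf. Two side panels, each 21 mm thick, 362 mm deep and 637 mm tall, stand 636 mm apart (outside-to-outside). Between them sit 3 shelves, each 30 mm thick and 362 mm deep, spanning the full gap between the sides. The bottom shelf rests on the floor (its underside at z = 0) and the clear gap between one shelf's top and the next shelf's underside is 230 mm.

Three stools sit around the table at the −y, +y, +x sides. The bookshelf is on top of the table.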